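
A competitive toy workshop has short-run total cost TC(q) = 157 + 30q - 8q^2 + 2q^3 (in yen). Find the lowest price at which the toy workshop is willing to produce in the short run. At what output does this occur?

¥22 per unit, at q = 2

Short-run supply begins at min AVC. From VC = 30q - 8q^2 + 2q^3, AVC = 30 - 8q + 2q^2.
At the minimum of AVC, MC = AVC. MC = 30 - 16q + 6q^2; setting MC = AVC gives 4q^2 - 8q = 0, so q = 2. min AVC = 22.
So the shutdown price is ¥22.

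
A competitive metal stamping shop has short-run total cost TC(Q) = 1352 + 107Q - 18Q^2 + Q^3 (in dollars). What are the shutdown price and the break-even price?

AVC = 107 - 18Q + Q^2; minimized at Q = 9, giving min AVC = $26. That is the shutdown price.
ATC = 1352/Q + 107 - 18Q + Q^2. Setting dATC/dQ = −1352/Q^2 − 18 + 2Q = 0 gives Q = 13 (since 2·13^3 − 18·13^2 = 1352).
min ATC = 1352/13 + 107 − 18·13 + 13^2 = $146. That is the break-even price.
Between these two prices the firm operates at a loss; above $146 it earns a profit.

Shutdown price = $26; break-even price = $146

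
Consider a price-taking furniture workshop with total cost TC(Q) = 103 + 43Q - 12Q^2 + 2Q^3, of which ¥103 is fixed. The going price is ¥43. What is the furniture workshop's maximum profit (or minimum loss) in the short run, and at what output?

AVC = 43 - 12Q + 2Q^2; min AVC = ¥25 at Q = 3. Since P = ¥43 ≥ min AVC, the firm produces.
MC = 43 - 24Q + 6Q^2. Setting P = MC and taking the root on the rising branch gives Q* = 4.
TR = 43·4 = 172. TC = 103 + 108 = 211. Profit = 172 − 211 = -¥39.
By producing, the firm covers all variable cost plus ¥64 of fixed cost; shutting down would lose the full ¥103.

Profit = -¥39 at Q = 4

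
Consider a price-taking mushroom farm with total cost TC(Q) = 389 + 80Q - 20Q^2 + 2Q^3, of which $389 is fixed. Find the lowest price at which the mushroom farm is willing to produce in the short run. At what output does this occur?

The firm shuts down when price falls below the minimum of average variable cost. AVC = VC/Q = 80 - 20Q + 2Q^2.
At the minimum of AVC, MC = AVC. MC = 80 - 40Q + 6Q^2; setting MC = AVC gives 4Q^2 - 20Q = 0, so Q = 5. min AVC = 30.
The firm shuts down for any P below $30.

$30 per unit, at Q = 5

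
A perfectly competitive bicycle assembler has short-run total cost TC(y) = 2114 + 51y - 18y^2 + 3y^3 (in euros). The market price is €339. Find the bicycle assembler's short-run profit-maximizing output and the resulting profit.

AVC = 51 - 18y + 3y^2; min AVC = €24 at y = 3. Since P = €339 ≥ min AVC, the firm produces.
With MC = 51 - 36y + 9y^2, P = MC on the upward-sloping part at y* = 8.
TR = 339·8 = 2712. TC = 2114 + 792 = 2906. Profit = 2712 − 2906 = -€194.
That loss of €194 beats the €2114 the firm would lose by shutting down; producing recovers €1920 of fixed cost.

Profit = -€194 at y = 8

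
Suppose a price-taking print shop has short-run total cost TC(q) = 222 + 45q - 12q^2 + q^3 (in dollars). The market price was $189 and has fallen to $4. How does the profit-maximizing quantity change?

Output falls from 12 to 0 (the firm shuts down)

MC = 45 - 24q + 3q^2; the shutdown threshold is min AVC = $9 (at q = 6).
With P = $189 above the shutdown price, P = MC gives q = 12.
At P = $4 < min AVC = $9, price no longer covers variable cost at any output, so the firm shuts down: q = 0.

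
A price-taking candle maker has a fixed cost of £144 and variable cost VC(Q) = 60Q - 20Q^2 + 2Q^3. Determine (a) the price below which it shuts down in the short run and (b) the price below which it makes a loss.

AVC = 60 - 20Q + 2Q^2; minimized at Q = 5, giving min AVC = £10. That is the shutdown price.
ATC = 144/Q + 60 - 20Q + 2Q^2. Setting dATC/dQ = −144/Q^2 − 20 + 4Q = 0 gives Q = 6 (since 4·6^3 − 20·6^2 = 144).
min ATC = 144/6 + 60 − 20·6 + 2·6^2 = £36. That is the break-even price.
Between these two prices the firm operates at a loss; above £36 it earns a profit.

Shutdown price = £10; break-even price = £36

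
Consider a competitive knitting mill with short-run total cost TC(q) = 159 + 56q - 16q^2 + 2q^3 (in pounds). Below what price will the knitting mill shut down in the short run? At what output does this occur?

The shutdown price is the minimum of AVC. VC = 56q - 16q^2 + 2q^3, so AVC = 56 - 16q + 2q^2.
dAVC/dq = -16 + 4q = 0 gives q = 4. min AVC = 56 - 16·4 + 2·4^2 = 24.
So the shutdown price is £24.

£24 per unit, at q = 4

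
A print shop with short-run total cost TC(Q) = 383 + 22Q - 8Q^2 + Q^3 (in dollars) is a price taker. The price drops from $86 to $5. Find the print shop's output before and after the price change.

Output falls from 8 to 0 (the firm shuts down)

MC = 22 - 16Q + 3Q^2; the shutdown threshold is min AVC = $6 (at Q = 4).
With P = $86 above the shutdown price, P = MC gives Q = 8.
At P = $5 < min AVC = $6, price no longer covers variable cost at any output, so the firm shuts down: Q = 0.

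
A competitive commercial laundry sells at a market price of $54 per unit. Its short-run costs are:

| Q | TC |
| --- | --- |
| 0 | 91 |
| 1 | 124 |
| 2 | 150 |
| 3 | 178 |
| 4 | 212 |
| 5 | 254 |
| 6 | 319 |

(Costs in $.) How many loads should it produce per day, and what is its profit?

Compute π = P·Q − TC at each output: Q=0: -91; Q=1: -70; Q=2: -42; Q=3: -16; Q=4: 4; Q=5: 16; Q=6: 5.
Profit is maximized at Q = 5. AVC there is 163/5 = $32.60 ≤ P, so producing beats shutting down (which would give -$91).

Q = 5; profit = $16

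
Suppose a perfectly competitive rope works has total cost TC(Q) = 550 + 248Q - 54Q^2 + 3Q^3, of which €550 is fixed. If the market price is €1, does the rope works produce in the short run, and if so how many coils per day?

Shut down

From TC, MC = TC'(Q) = 248 - 108Q + 9Q^2 and AVC = VC/Q = 248 - 54Q + 3Q^2.
AVC hits its minimum where MC = AVC, at Q = 9, giving min AVC = 248 - 54·9 + 3·9^2 = €5.
With P < min AVC (€1 < €5), every unit sold adds to the loss.
Shutting down limits the loss to fixed cost, €550.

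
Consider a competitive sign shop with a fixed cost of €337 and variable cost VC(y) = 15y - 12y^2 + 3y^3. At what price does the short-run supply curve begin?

The shutdown price is the minimum of AVC. VC = 15y - 12y^2 + 3y^3, so AVC = 15 - 12y + 3y^2.
At the minimum of AVC, MC = AVC. MC = 15 - 24y + 9y^2; setting MC = AVC gives 6y^2 - 12y = 0, so y = 2. min AVC = 3.
The firm shuts down for any P below €3.

€3 per unit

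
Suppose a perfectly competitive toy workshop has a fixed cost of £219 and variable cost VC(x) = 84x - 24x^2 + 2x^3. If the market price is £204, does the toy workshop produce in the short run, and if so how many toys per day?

Produce at x = 10

From TC, MC = TC'(x) = 84 - 48x + 6x^2 and AVC = VC/x = 84 - 24x + 2x^2.
AVC hits its minimum where MC = AVC, at x = 6, giving min AVC = 84 - 24·6 + 2·6^2 = £12.
Because £204 ≥ £12, revenue can cover variable cost; the firm operates.
Solving P = MC: -120 - 48x + 6x^2 = 0 ⇒ x = -2 or 10. On the upward-sloping branch, x* = 10.
Check: AVC at x = 10 is £44 ≤ P, so revenue covers variable cost.
Profit = P·x − TC = 204·10 − 659 = £1381.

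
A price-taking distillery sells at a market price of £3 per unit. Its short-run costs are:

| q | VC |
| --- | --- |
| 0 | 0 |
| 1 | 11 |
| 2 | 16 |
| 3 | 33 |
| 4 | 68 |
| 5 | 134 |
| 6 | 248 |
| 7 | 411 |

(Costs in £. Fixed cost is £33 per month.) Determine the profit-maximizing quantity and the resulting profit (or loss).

q = 0 (shut down); profit = -£33

Profit at each row (π = 3q − TC): q=0: -33; q=1: -41; q=2: -43; q=3: -57; q=4: -89; q=5: -152; q=6: -263; q=7: -423.
Profit is highest at q = 0. Equivalently, the lowest AVC in the table is 16/2 ≈ £8 at q = 2, and P = £3 falls below it — price never covers variable cost, so the firm shuts down and loses only its fixed cost.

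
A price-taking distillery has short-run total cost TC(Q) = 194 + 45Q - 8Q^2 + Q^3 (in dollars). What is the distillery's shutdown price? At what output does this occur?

The firm shuts down when price falls below the minimum of average variable cost. AVC = VC/Q = 45 - 8Q + Q^2.
dAVC/dQ = -8 + 2Q = 0 gives Q = 4. min AVC = 45 - 8·4 + 4^2 = 29.
The firm shuts down for any P below $29.

$29 per unit, at Q = 4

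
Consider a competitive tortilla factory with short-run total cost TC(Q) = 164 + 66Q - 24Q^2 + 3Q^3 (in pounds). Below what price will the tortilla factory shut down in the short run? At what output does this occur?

£18 per unit, at Q = 4

The shutdown price is the minimum of AVC. VC = 66Q - 24Q^2 + 3Q^3, so AVC = 66 - 24Q + 3Q^2.
dAVC/dQ = -24 + 6Q = 0 gives Q = 4. min AVC = 66 - 24·4 + 3·4^2 = 18.
So the shutdown price is £18.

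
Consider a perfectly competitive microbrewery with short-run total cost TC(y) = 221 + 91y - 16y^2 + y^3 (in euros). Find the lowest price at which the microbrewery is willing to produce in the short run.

€27 per unit

The firm shuts down when price falls below the minimum of average variable cost. AVC = VC/y = 91 - 16y + y^2.
At the minimum of AVC, MC = AVC. MC = 91 - 32y + 3y^2; setting MC = AVC gives 2y^2 - 16y = 0, so y = 8. min AVC = 27.
For P < €27 the firm produces nothing.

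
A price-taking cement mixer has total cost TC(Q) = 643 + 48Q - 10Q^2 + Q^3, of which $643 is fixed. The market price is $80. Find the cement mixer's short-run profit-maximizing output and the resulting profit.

AVC = 48 - 10Q + Q^2 has its minimum $23 at Q = 5; price $80 clears that bar, so the firm operates.
MC = 48 - 20Q + 3Q^2. Setting P = MC and taking the root on the rising branch gives Q* = 8.
TR = 80·8 = 640. TC = 643 + 256 = 899. Profit = 640 − 899 = -$259.
By producing, the firm covers all variable cost plus $384 of fixed cost; shutting down would lose the full $643.

Profit = -$259 at Q = 8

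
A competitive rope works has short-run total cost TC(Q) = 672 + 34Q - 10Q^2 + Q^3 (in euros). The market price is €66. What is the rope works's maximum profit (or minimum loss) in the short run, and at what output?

Profit = -€288 at Q = 8

AVC = 34 - 10Q + Q^2 has its minimum €9 at Q = 5; price €66 clears that bar, so the firm operates.
With MC = 34 - 20Q + 3Q^2, P = MC on the upward-sloping part at Q* = 8.
TR = 66·8 = 528. TC = 672 + 144 = 816. Profit = 528 − 816 = -€288.
Shutting down would mean losing the fixed cost of €672, so operating at a loss of €288 is better by €384.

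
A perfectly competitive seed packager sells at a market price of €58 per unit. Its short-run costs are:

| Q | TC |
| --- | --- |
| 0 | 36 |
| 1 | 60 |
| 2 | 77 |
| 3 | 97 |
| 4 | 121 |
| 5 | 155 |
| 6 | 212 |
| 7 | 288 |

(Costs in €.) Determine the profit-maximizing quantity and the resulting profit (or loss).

Q = 6; profit = €136

Compute π = P·Q − TC at each output: Q=0: -36; Q=1: -2; Q=2: 39; Q=3: 77; Q=4: 111; Q=5: 135; Q=6: 136; Q=7: 118.
Profit is maximized at Q = 6. AVC there is 176/6 = €29.33 ≤ P, so producing beats shutting down (which would give -€36).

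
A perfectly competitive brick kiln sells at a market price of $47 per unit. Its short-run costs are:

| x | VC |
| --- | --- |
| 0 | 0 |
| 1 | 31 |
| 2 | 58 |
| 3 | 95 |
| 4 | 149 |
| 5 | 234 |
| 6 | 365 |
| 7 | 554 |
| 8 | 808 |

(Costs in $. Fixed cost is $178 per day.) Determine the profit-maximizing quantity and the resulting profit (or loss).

x = 3; profit = -$132

Profit at each row (π = 47x − TC): x=0: -178; x=1: -162; x=2: -142; x=3: -132; x=4: -139; x=5: -177; x=6: -261; x=7: -403; x=8: -610.
Profit is maximized at x = 3. AVC there is 95/3 = $31.67 ≤ P, so producing beats shutting down (which would give -$178).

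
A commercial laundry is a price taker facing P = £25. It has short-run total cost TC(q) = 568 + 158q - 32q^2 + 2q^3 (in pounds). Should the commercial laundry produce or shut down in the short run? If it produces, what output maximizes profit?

Shut down

Strip out fixed cost: VC = 158q - 32q^2 + 2q^3. Then AVC = 158 - 32q + 2q^2 and MC = 158 - 64q + 6q^2.
AVC hits its minimum where MC = AVC, at q = 8, giving min AVC = 158 - 32·8 + 2·8^2 = £30.
Since P = £25 < min AVC = £30, price fails to cover variable cost at any output.
The firm minimizes its loss by shutting down and losing only its fixed cost of £568.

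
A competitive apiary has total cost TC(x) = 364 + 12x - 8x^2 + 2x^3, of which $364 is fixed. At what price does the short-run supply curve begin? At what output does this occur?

$4 per unit, at x = 2

The shutdown price is the minimum of AVC. VC = 12x - 8x^2 + 2x^3, so AVC = 12 - 8x + 2x^2.
dAVC/dx = -8 + 4x = 0 gives x = 2. min AVC = 12 - 8·2 + 2·2^2 = 4.
For P < $4 the firm produces nothing.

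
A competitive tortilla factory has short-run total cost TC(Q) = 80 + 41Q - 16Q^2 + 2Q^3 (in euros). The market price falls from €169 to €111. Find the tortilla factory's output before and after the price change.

Output falls from 8 to 7

MC = 41 - 32Q + 6Q^2; the shutdown threshold is min AVC = €9 (at Q = 4).
At P = €169 ≥ min AVC, set P = MC on the rising branch: Q = 8.
At P = €111 ≥ min AVC, set P = MC: Q = 7. The firm stays open but cuts output.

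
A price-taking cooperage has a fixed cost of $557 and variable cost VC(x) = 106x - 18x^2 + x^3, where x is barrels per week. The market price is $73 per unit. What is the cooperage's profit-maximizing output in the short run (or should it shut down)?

Variable cost is VC = 106x - 18x^2 + x^3, so AVC = VC/x = 106 - 18x + x^2 and MC = dTC/dx = 106 - 36x + 3x^2.
The AVC parabola has its vertex at x = 18/2 = 9, where AVC = 106 - 18·9 + 9^2 = $25.
Because $73 ≥ $25, revenue can cover variable cost; the firm operates.
Set P = MC: 73 = 106 - 36x + 3x^2 → 33 - 36x + 3x^2 = 0. The roots are x = 1 and x = 11; the profit-maximizing output is on the rising part of MC, so x* = 11.
Check: AVC at x = 11 is $29 ≤ P, so revenue covers variable cost.
Profit = P·x − TC = 73·11 − 876 = -$73, a loss, but smaller than the $557 fixed cost the firm would lose by shutting down.

Produce at x = 11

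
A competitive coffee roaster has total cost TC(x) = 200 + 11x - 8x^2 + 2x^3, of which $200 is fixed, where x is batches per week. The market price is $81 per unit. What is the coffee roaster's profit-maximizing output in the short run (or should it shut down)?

From TC, MC = TC'(x) = 11 - 16x + 6x^2 and AVC = VC/x = 11 - 8x + 2x^2.
AVC is minimized where dAVC/dx = -8 + 4x = 0, at x = 2; min AVC = 11 - 8·2 + 2·2^2 = $3.
Since P = $81 ≥ min AVC = $3, price covers variable cost and the firm should produce.
P = MC gives -70 - 16x + 6x^2 = 0, with roots -7/3 and 5. Take the larger (rising MC): x* = 5.
Check: AVC at x = 5 is $21 ≤ P, so revenue covers variable cost.
Profit = P·x − TC = 81·5 − 305 = $100.

Produce at x = 5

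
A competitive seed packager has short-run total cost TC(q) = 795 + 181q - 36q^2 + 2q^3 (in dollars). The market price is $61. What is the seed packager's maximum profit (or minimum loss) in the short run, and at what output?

AVC = 181 - 36q + 2q^2 has its minimum $19 at q = 9; price $61 clears that bar, so the firm operates.
With MC = 181 - 72q + 6q^2, P = MC on the upward-sloping part at q* = 10.
TR = 61·10 = 610. TC = 795 + 210 = 1005. Profit = 610 − 1005 = -$395.
Shutting down would mean losing the fixed cost of $795, so operating at a loss of $395 is better by $400.

Profit = -$395 at q = 10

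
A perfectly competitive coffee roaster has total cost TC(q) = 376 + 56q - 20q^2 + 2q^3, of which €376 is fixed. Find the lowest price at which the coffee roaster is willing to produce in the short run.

The shutdown price is the minimum of AVC. VC = 56q - 20q^2 + 2q^3, so AVC = 56 - 20q + 2q^2.
dAVC/dq = -20 + 4q = 0 gives q = 5. min AVC = 56 - 20·5 + 2·5^2 = 6.
So the shutdown price is €6.

€6 per unit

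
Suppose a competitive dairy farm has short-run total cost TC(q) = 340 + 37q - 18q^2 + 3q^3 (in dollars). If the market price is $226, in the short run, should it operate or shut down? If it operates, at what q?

Variable cost is VC = 37q - 18q^2 + 3q^3, so AVC = VC/q = 37 - 18q + 3q^2 and MC = dTC/dq = 37 - 36q + 9q^2.
AVC hits its minimum where MC = AVC, at q = 3, giving min AVC = 37 - 18·3 + 3·3^2 = $10.
Because $226 ≥ $10, revenue can cover variable cost; the firm operates.
Solving P = MC: -189 - 36q + 9q^2 = 0 ⇒ q = -3 or 7. On the upward-sloping branch, q* = 7.
Check: AVC at q = 7 is $58 ≤ P, so revenue covers variable cost.
Profit = P·q − TC = 226·7 − 746 = $836.

Produce at q = 7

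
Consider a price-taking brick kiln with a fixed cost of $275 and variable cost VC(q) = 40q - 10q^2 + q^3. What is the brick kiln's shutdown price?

The firm shuts down when price falls below the minimum of average variable cost. AVC = VC/q = 40 - 10q + q^2.
dAVC/dq = -10 + 2q = 0 gives q = 5. min AVC = 40 - 10·5 + 5^2 = 15.
The firm shuts down for any P below $15.

$15 per unit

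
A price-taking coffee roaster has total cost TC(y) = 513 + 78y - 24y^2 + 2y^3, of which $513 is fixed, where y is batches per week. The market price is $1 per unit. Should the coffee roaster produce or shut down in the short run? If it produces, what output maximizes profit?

Shut down

Strip out fixed cost: VC = 78y - 24y^2 + 2y^3. Then AVC = 78 - 24y + 2y^2 and MC = 78 - 48y + 6y^2.
AVC hits its minimum where MC = AVC, at y = 6, giving min AVC = 78 - 24·6 + 2·6^2 = $6.
With P < min AVC ($1 < $6), every unit sold adds to the loss.
Best response: produce nothing and absorb the $513 fixed cost.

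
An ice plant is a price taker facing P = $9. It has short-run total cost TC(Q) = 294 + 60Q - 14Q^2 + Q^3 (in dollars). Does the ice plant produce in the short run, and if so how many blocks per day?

Variable cost is VC = 60Q - 14Q^2 + Q^3, so AVC = VC/Q = 60 - 14Q + Q^2 and MC = dTC/dQ = 60 - 28Q + 3Q^2.
The AVC parabola has its vertex at Q = 14/2 = 7, where AVC = 60 - 14·7 + 7^2 = $11.
Since P = $9 < min AVC = $11, price fails to cover variable cost at any output.
Best response: produce nothing and absorb the $294 fixed cost.

Shut down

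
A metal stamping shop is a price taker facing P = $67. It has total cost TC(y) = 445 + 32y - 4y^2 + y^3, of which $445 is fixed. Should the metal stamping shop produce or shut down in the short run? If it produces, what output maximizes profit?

Produce at y = 5

Variable cost is VC = 32y - 4y^2 + y^3, so AVC = VC/y = 32 - 4y + y^2 and MC = dTC/dy = 32 - 8y + 3y^2.
The AVC parabola has its vertex at y = 4/2 = 2, where AVC = 32 - 4·2 + 2^2 = $28.
Because $67 ≥ $28, revenue can cover variable cost; the firm operates.
Set P = MC: 67 = 32 - 8y + 3y^2 → -35 - 8y + 3y^2 = 0. The roots are y = -7/3 and y = 5; the profit-maximizing output is on the rising part of MC, so y* = 5.
Check: AVC at y = 5 is $37 ≤ P, so revenue covers variable cost.
Profit = P·y − TC = 67·5 − 630 = -$295, a loss, but smaller than the $445 fixed cost the firm would lose by shutting down.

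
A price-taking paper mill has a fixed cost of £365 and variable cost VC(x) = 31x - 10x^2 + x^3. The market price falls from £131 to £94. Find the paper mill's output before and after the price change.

MC = 31 - 20x + 3x^2; the shutdown threshold is min AVC = £6 (at x = 5).
With P = £131 above the shutdown price, P = MC gives x = 10.
At P = £94 ≥ min AVC, set P = MC: x = 9. The firm stays open but cuts output.

Output falls from 10 to 9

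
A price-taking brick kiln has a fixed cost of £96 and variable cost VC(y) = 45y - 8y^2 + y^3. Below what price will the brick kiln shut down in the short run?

£29 per unit

The firm shuts down when price falls below the minimum of average variable cost. AVC = VC/y = 45 - 8y + y^2.
At the minimum of AVC, MC = AVC. MC = 45 - 16y + 3y^2; setting MC = AVC gives 2y^2 - 8y = 0, so y = 4. min AVC = 29.
For P < £29 the firm produces nothing.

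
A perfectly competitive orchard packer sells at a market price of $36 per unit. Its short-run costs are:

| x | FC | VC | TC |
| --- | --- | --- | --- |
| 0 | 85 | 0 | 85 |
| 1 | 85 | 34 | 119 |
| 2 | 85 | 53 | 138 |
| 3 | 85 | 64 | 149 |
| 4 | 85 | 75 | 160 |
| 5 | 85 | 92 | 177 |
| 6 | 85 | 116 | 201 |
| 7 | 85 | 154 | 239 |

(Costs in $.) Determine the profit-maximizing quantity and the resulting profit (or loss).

x = 6; profit = $15

Compute π = P·x − TC at each output: x=0: -85; x=1: -83; x=2: -66; x=3: -41; x=4: -16; x=5: 3; x=6: 15; x=7: 13.
Profit is maximized at x = 6. AVC there is 116/6 = $19.33 ≤ P, so producing beats shutting down (which would give -$85).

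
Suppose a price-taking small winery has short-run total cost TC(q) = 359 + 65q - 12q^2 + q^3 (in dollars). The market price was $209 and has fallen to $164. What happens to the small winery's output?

Output falls from 12 to 11

MC = 65 - 24q + 3q^2; the shutdown threshold is min AVC = $29 (at q = 6).
At P = $209 ≥ min AVC, set P = MC on the rising branch: q = 12.
At P = $164 ≥ min AVC, set P = MC: q = 11. The firm stays open but cuts output.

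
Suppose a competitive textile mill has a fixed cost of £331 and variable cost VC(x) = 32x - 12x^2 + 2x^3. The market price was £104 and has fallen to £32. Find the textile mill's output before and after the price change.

Output falls from 6 to 4

MC = 32 - 24x + 6x^2; the shutdown threshold is min AVC = £14 (at x = 3).
With P = £104 above the shutdown price, P = MC gives x = 6.
At P = £32 ≥ min AVC, set P = MC: x = 4. The firm stays open but cuts output.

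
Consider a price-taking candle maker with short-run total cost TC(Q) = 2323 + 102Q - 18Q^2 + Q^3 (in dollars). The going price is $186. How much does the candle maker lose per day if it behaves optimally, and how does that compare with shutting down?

Profit = -$363 at Q = 14

AVC = 102 - 18Q + Q^2 has its minimum $21 at Q = 9; price $186 clears that bar, so the firm operates.
MC = 102 - 36Q + 3Q^2. Setting P = MC and taking the root on the rising branch gives Q* = 14.
TR = 186·14 = 2604. TC = 2323 + 644 = 2967. Profit = 2604 − 2967 = -$363.
That loss of $363 beats the $2323 the firm would lose by shutting down; producing recovers $1960 of fixed cost.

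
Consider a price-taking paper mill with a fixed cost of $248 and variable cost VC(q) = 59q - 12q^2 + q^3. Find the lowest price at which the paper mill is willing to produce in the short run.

$23 per unit

Short-run supply begins at min AVC. From VC = 59q - 12q^2 + q^3, AVC = 59 - 12q + q^2.
dAVC/dq = -12 + 2q = 0 gives q = 6. min AVC = 59 - 12·6 + 6^2 = 23.
For P < $23 the firm produces nothing.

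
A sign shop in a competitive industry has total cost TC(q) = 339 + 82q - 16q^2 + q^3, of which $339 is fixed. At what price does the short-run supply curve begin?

$18 per unit

The shutdown price is the minimum of AVC. VC = 82q - 16q^2 + q^3, so AVC = 82 - 16q + q^2.
At the minimum of AVC, MC = AVC. MC = 82 - 32q + 3q^2; setting MC = AVC gives 2q^2 - 16q = 0, so q = 8. min AVC = 18.
So the shutdown price is $18.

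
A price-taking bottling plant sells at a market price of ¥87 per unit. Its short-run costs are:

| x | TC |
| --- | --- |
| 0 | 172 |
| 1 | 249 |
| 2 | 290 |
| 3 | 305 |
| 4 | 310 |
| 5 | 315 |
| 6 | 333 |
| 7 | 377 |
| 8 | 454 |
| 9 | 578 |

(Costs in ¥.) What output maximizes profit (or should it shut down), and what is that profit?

x = 8; profit = ¥242

Tabulate TR − TC: x=0: -172; x=1: -162; x=2: -116; x=3: -44; x=4: 38; x=5: 120; x=6: 189; x=7: 232; x=8: 242; x=9: 205.
Profit is maximized at x = 8. AVC there is 282/8 = ¥35.25 ≤ P, so producing beats shutting down (which would give -¥172).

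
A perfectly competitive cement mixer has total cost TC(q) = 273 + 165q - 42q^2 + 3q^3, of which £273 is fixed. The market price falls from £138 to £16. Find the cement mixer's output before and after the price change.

AVC = 165 - 42q + 3q^2, minimized at q = 7 where min AVC = £18. MC = 165 - 84q + 9q^2.
At P = £138 ≥ min AVC, set P = MC on the rising branch: q = 9.
At P = £16 < min AVC = £18, price no longer covers variable cost at any output, so the firm shuts down: q = 0.

Output falls from 9 to 0 (the firm shuts down)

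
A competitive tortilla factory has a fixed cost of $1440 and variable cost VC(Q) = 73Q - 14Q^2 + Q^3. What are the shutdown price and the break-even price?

Shutdown price = min AVC. AVC = 73 - 14Q + Q^2, with vertex at Q = 7 and minimum $24.
ATC = 1440/Q + 73 - 14Q + Q^2. Setting dATC/dQ = −1440/Q^2 − 14 + 2Q = 0 gives Q = 12 (since 2·12^3 − 14·12^2 = 1440).
min ATC = 1440/12 + 73 − 14·12 + 12^2 = $169. That is the break-even price.
For $24 ≤ P < $169 the firm produces at a loss; below $24 it shuts down.

Shutdown price = $24; break-even price = $169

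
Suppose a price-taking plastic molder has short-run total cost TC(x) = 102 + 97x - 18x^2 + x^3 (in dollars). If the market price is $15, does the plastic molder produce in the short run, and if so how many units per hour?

Shut down

Variable cost is VC = 97x - 18x^2 + x^3, so AVC = VC/x = 97 - 18x + x^2 and MC = dTC/dx = 97 - 36x + 3x^2.
AVC is minimized where dAVC/dx = -18 + 2x = 0, at x = 9; min AVC = 97 - 18·9 + 9^2 = $16.
With P < min AVC ($15 < $16), every unit sold adds to the loss.
The firm minimizes its loss by shutting down and losing only its fixed cost of $102.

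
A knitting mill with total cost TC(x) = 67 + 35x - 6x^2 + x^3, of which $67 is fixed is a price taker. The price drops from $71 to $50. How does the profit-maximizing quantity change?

MC = 35 - 12x + 3x^2; the shutdown threshold is min AVC = $26 (at x = 3).
At P = $71 ≥ min AVC, set P = MC on the rising branch: x = 6.
At P = $50 ≥ min AVC, set P = MC: x = 5. The firm stays open but cuts output.

Output falls from 6 to 5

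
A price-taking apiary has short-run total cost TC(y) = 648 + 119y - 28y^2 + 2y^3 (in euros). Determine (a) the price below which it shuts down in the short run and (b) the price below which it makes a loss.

Shutdown price = €21; break-even price = €101

AVC = 119 - 28y + 2y^2; minimized at y = 7, giving min AVC = €21. That is the shutdown price.
ATC = 648/y + 119 - 28y + 2y^2. Setting dATC/dy = −648/y^2 − 28 + 4y = 0 gives y = 9 (since 4·9^3 − 28·9^2 = 648).
min ATC = 648/9 + 119 − 28·9 + 2·9^2 = €101. That is the break-even price.
Between these two prices the firm operates at a loss; above €101 it earns a profit.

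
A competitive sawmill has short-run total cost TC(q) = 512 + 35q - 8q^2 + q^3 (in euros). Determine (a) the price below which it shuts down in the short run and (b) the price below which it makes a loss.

AVC = 35 - 8q + q^2; minimized at q = 4, giving min AVC = €19. That is the shutdown price.
ATC = 512/q + 35 - 8q + q^2. Setting dATC/dq = −512/q^2 − 8 + 2q = 0 gives q = 8 (since 2·8^3 − 8·8^2 = 512).
min ATC = 512/8 + 35 − 8·8 + 8^2 = €99. That is the break-even price.
Between these two prices the firm operates at a loss; above €99 it earns a profit.

Shutdown price = €19; break-even price = €99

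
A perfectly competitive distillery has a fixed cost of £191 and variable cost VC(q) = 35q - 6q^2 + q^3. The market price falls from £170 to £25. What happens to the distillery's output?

AVC = 35 - 6q + q^2, minimized at q = 3 where min AVC = £26. MC = 35 - 12q + 3q^2.
At P = £170 ≥ min AVC, set P = MC on the rising branch: q = 9.
At P = £25 < min AVC = £26, price no longer covers variable cost at any output, so the firm shuts down: q = 0.

Output falls from 9 to 0 (the firm shuts down)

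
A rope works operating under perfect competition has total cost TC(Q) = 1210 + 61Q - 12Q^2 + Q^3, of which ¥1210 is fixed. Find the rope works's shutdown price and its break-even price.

Shutdown price = min AVC. AVC = 61 - 12Q + Q^2, with vertex at Q = 6 and minimum ¥25.
ATC = 1210/Q + 61 - 12Q + Q^2. Setting dATC/dQ = −1210/Q^2 − 12 + 2Q = 0 gives Q = 11 (since 2·11^3 − 12·11^2 = 1210).
min ATC = 1210/11 + 61 − 12·11 + 11^2 = ¥160. That is the break-even price.
Between these two prices the firm operates at a loss; above ¥160 it earns a profit.

Shutdown price = ¥25; break-even price = ¥160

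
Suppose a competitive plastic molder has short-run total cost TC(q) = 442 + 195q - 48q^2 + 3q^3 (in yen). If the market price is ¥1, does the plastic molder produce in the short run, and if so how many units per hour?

From TC, MC = TC'(q) = 195 - 96q + 9q^2 and AVC = VC/q = 195 - 48q + 3q^2.
AVC hits its minimum where MC = AVC, at q = 8, giving min AVC = 195 - 48·8 + 3·8^2 = ¥3.
P = ¥1 lies below min AVC = ¥3; no output level covers variable cost.
Best response: produce nothing and absorb the ¥442 fixed cost.

Shut down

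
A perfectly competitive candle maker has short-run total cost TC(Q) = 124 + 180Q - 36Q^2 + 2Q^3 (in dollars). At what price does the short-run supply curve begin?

$18 per unit

The shutdown price is the minimum of AVC. VC = 180Q - 36Q^2 + 2Q^3, so AVC = 180 - 36Q + 2Q^2.
At the minimum of AVC, MC = AVC. MC = 180 - 72Q + 6Q^2; setting MC = AVC gives 4Q^2 - 36Q = 0, so Q = 9. min AVC = 18.
The firm shuts down for any P below $18.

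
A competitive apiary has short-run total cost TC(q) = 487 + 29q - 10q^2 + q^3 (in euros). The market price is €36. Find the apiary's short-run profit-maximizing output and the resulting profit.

AVC = 29 - 10q + q^2 has its minimum €4 at q = 5; price €36 clears that bar, so the firm operates.
With MC = 29 - 20q + 3q^2, P = MC on the upward-sloping part at q* = 7.
TR = 36·7 = 252. TC = 487 + 56 = 543. Profit = 252 − 543 = -€291.
Shutting down would mean losing the fixed cost of €487, so operating at a loss of €291 is better by €196.

Profit = -€291 at q = 7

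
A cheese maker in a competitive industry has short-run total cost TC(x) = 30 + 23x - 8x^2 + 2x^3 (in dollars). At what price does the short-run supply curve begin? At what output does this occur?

Short-run supply begins at min AVC. From VC = 23x - 8x^2 + 2x^3, AVC = 23 - 8x + 2x^2.
At the minimum of AVC, MC = AVC. MC = 23 - 16x + 6x^2; setting MC = AVC gives 4x^2 - 8x = 0, so x = 2. min AVC = 15.
For P < $15 the firm produces nothing.

$15 per unit, at x = 2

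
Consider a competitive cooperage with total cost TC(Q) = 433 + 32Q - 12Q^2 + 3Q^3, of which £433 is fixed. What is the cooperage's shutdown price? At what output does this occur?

£20 per unit, at Q = 2

The shutdown price is the minimum of AVC. VC = 32Q - 12Q^2 + 3Q^3, so AVC = 32 - 12Q + 3Q^2.
dAVC/dQ = -12 + 6Q = 0 gives Q = 2. min AVC = 32 - 12·2 + 3·2^2 = 20.
So the shutdown price is £20.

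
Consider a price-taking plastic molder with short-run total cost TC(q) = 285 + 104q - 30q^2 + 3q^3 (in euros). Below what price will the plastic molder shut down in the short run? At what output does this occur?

The shutdown price is the minimum of AVC. VC = 104q - 30q^2 + 3q^3, so AVC = 104 - 30q + 3q^2.
dAVC/dq = -30 + 6q = 0 gives q = 5. min AVC = 104 - 30·5 + 3·5^2 = 29.
So the shutdown price is €29.

€29 per unit, at q = 5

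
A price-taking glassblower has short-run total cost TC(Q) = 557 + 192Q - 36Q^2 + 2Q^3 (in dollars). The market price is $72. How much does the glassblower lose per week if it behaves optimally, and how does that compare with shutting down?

AVC = 192 - 36Q + 2Q^2 has its minimum $30 at Q = 9; price $72 clears that bar, so the firm operates.
MC = 192 - 72Q + 6Q^2. Setting P = MC and taking the root on the rising branch gives Q* = 10.
TR = 72·10 = 720. TC = 557 + 320 = 877. Profit = 720 − 877 = -$157.
Shutting down would mean losing the fixed cost of $557, so operating at a loss of $157 is better by $400.

Profit = -$157 at Q = 10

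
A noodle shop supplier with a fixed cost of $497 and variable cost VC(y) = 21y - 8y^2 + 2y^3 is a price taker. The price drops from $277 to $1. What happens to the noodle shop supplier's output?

AVC = 21 - 8y + 2y^2, minimized at y = 2 where min AVC = $13. MC = 21 - 16y + 6y^2.
With P = $277 above the shutdown price, P = MC gives y = 8.
At P = $1 < min AVC = $13, price no longer covers variable cost at any output, so the firm shuts down: y = 0.

Output falls from 8 to 0 (the firm shuts down)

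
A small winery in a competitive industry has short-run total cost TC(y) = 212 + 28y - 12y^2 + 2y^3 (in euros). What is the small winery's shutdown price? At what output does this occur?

€10 per unit, at y = 3

The shutdown price is the minimum of AVC. VC = 28y - 12y^2 + 2y^3, so AVC = 28 - 12y + 2y^2.
dAVC/dy = -12 + 4y = 0 gives y = 3. min AVC = 28 - 12·3 + 2·3^2 = 10.
So the shutdown price is €10.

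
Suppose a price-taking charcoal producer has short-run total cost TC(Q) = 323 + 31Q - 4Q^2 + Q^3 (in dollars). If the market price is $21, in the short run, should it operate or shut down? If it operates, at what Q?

Shut down

Variable cost is VC = 31Q - 4Q^2 + Q^3, so AVC = VC/Q = 31 - 4Q + Q^2 and MC = dTC/dQ = 31 - 8Q + 3Q^2.
AVC is minimized where dAVC/dQ = -4 + 2Q = 0, at Q = 2; min AVC = 31 - 4·2 + 2^2 = $27.
P = $21 lies below min AVC = $27; no output level covers variable cost.
Best response: produce nothing and absorb the $323 fixed cost.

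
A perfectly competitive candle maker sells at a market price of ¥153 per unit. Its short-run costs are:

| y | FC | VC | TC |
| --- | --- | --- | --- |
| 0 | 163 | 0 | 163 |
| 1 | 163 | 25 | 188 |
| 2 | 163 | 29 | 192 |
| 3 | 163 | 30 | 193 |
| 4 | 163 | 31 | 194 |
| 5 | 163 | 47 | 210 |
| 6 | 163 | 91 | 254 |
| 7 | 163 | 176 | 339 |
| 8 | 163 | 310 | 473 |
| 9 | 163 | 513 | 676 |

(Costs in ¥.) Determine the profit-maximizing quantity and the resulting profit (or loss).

Profit at each row (π = 153y − TC): y=0: -163; y=1: -35; y=2: 114; y=3: 266; y=4: 418; y=5: 555; y=6: 664; y=7: 732; y=8: 751; y=9: 701.
Profit is maximized at y = 8. AVC there is 310/8 = ¥38.75 ≤ P, so producing beats shutting down (which would give -¥163).

y = 8; profit = ¥751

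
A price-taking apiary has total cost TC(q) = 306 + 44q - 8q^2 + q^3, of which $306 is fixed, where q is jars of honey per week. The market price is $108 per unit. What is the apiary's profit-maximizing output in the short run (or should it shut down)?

From TC, MC = TC'(q) = 44 - 16q + 3q^2 and AVC = VC/q = 44 - 8q + q^2.
AVC is minimized where dAVC/dq = -8 + 2q = 0, at q = 4; min AVC = 44 - 8·4 + 4^2 = $28.
Because $108 ≥ $28, revenue can cover variable cost; the firm operates.
Set P = MC: 108 = 44 - 16q + 3q^2 → -64 - 16q + 3q^2 = 0. The roots are q = -8/3 and q = 8; the profit-maximizing output is on the rising part of MC, so q* = 8.
Check: AVC at q = 8 is $44 ≤ P, so revenue covers variable cost.
Profit = P·q − TC = 108·8 − 658 = $206.

Produce at q = 8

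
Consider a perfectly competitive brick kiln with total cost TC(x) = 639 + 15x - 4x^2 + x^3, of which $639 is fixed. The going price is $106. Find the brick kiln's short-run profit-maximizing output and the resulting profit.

AVC = 15 - 4x + x^2; min AVC = $11 at x = 2. Since P = $106 ≥ min AVC, the firm produces.
MC = 15 - 8x + 3x^2. Setting P = MC and taking the root on the rising branch gives x* = 7.
TR = 106·7 = 742. TC = 639 + 252 = 891. Profit = 742 − 891 = -$149.
By producing, the firm covers all variable cost plus $490 of fixed cost; shutting down would lose the full $639.

Profit = -$149 at x = 7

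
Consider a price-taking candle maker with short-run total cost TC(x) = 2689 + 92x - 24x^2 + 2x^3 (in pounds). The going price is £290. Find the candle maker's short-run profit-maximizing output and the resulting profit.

Profit = -£269 at x = 11

AVC = 92 - 24x + 2x^2 has its minimum £20 at x = 6; price £290 clears that bar, so the firm operates.
With MC = 92 - 48x + 6x^2, P = MC on the upward-sloping part at x* = 11.
TR = 290·11 = 3190. TC = 2689 + 770 = 3459. Profit = 3190 − 3459 = -£269.
By producing, the firm covers all variable cost plus £2420 of fixed cost; shutting down would lose the full £2689.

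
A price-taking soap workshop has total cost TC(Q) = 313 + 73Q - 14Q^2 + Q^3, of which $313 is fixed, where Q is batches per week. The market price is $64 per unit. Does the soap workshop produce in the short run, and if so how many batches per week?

From TC, MC = TC'(Q) = 73 - 28Q + 3Q^2 and AVC = VC/Q = 73 - 14Q + Q^2.
AVC is minimized where dAVC/dQ = -14 + 2Q = 0, at Q = 7; min AVC = 73 - 14·7 + 7^2 = $24.
Because $64 ≥ $24, revenue can cover variable cost; the firm operates.
P = MC gives 9 - 28Q + 3Q^2 = 0, with roots 1/3 and 9. Take the larger (rising MC): Q* = 9.
Check: AVC at Q = 9 is $28 ≤ P, so revenue covers variable cost.
Profit = P·Q − TC = 64·9 − 565 = $11.

Produce at Q = 9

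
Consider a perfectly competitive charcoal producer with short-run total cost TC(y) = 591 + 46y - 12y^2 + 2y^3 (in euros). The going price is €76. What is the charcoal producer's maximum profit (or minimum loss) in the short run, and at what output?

AVC = 46 - 12y + 2y^2; min AVC = €28 at y = 3. Since P = €76 ≥ min AVC, the firm produces.
With MC = 46 - 24y + 6y^2, P = MC on the upward-sloping part at y* = 5.
TR = 76·5 = 380. TC = 591 + 180 = 771. Profit = 380 − 771 = -€391.
Shutting down would mean losing the fixed cost of €591, so operating at a loss of €391 is better by €200.

Profit = -€391 at y = 5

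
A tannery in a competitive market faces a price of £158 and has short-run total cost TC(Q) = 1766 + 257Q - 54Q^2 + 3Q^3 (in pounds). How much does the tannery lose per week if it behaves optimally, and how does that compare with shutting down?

Profit = -£314 at Q = 11

AVC = 257 - 54Q + 3Q^2 has its minimum £14 at Q = 9; price £158 clears that bar, so the firm operates.
With MC = 257 - 108Q + 9Q^2, P = MC on the upward-sloping part at Q* = 11.
TR = 158·11 = 1738. TC = 1766 + 286 = 2052. Profit = 1738 − 2052 = -£314.
By producing, the firm covers all variable cost plus £1452 of fixed cost; shutting down would lose the full £1766.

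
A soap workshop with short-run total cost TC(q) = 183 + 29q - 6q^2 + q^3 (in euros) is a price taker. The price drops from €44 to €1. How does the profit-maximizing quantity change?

Output falls from 5 to 0 (the firm shuts down)

MC = 29 - 12q + 3q^2; the shutdown threshold is min AVC = €20 (at q = 3).
At P = €44 ≥ min AVC, set P = MC on the rising branch: q = 5.
At P = €1 < min AVC = €20, price no longer covers variable cost at any output, so the firm shuts down: q = 0.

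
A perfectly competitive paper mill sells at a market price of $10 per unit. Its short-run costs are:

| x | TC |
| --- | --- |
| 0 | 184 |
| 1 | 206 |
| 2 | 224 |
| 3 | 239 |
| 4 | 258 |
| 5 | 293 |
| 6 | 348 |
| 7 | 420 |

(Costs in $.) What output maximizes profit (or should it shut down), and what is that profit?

Compute π = P·x − TC at each output: x=0: -184; x=1: -196; x=2: -204; x=3: -209; x=4: -218; x=5: -243; x=6: -288; x=7: -350.
Profit is highest at x = 0. Equivalently, the lowest AVC in the table is 55/3 ≈ $18.33 at x = 3, and P = $10 falls below it — price never covers variable cost, so the firm shuts down and loses only its fixed cost.

x = 0 (shut down); profit = -$184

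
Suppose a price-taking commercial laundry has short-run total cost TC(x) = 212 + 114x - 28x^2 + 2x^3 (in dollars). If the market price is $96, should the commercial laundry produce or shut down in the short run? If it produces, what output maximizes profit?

Variable cost is VC = 114x - 28x^2 + 2x^3, so AVC = VC/x = 114 - 28x + 2x^2 and MC = dTC/dx = 114 - 56x + 6x^2.
The AVC parabola has its vertex at x = 28/4 = 7, where AVC = 114 - 28·7 + 2·7^2 = $16.
P = $96 exceeds min AVC = $16, so the firm stays open.
P = MC gives 18 - 56x + 6x^2 = 0, with roots 1/3 and 9. Take the larger (rising MC): x* = 9.
Check: AVC at x = 9 is $24 ≤ P, so revenue covers variable cost.
Profit = P·x − TC = 96·9 − 428 = $436.

Produce at x = 9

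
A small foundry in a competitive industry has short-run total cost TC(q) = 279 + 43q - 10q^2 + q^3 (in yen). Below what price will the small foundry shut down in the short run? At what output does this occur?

The firm shuts down when price falls below the minimum of average variable cost. AVC = VC/q = 43 - 10q + q^2.
At the minimum of AVC, MC = AVC. MC = 43 - 20q + 3q^2; setting MC = AVC gives 2q^2 - 10q = 0, so q = 5. min AVC = 18.
So the shutdown price is ¥18.

¥18 per unit, at q = 5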